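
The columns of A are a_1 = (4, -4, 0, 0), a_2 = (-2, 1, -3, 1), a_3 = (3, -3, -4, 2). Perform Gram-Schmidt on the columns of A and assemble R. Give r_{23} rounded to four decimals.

r_{23} = 4.3205

a_1 = (4, -4, 0, 0); ‖a_1‖ = 5.6569, so e_1 = (0.7071, -0.7071, 0.0000, 0.0000).
e_1·a_2 = 0.7071·(-2) + (-0.7071)·1 + 0.0000·(-3) + 0.0000·1 = -2.1213.
u_2 = a_2 + 2.1213·e_1 = (-0.5000, -0.5000, -3.0000, 1.0000).
‖u_2‖ = 3.2404, so e_2 = (-0.1543, -0.1543, -0.9258, 0.3086).
r_{23} = e_2·a_3 = 4.3205.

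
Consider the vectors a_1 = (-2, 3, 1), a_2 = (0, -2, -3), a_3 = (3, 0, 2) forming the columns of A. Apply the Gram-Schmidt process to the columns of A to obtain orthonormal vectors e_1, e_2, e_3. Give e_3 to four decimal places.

e_3 = (0.6965, 0.5970, -0.3980)

e_1 = a_1/‖a_1‖ = (-2, 3, 1)/3.7417 = (-0.5345, 0.8018, 0.2673).
r_{12} = e_1·a_2 = -2.4054.
u_2 = a_2 + 2.4054·e_1 = (-1.2857, -0.0714, -2.3571).
‖u_2‖ = 2.6859, so e_2 = (-0.4787, -0.0266, -0.8776).
r_{13} = e_1·a_3 = -1.0690; r_{23} = e_2·a_3 = -3.1912.
u_3 = a_3 + 1.0690·e_1 + 3.1912·e_2 = (0.9010, 0.7723, -0.5149).
‖u_3‖ = 1.2935, so e_3 = (0.6965, 0.5970, -0.3980).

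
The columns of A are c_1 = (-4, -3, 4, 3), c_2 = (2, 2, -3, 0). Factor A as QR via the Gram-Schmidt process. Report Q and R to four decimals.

c_1 = (-4, -3, 4, 3); ‖c_1‖ = 7.0711, so e_1 = (-0.5657, -0.4243, 0.5657, 0.4243).
e_1·c_2 = (-0.5657)·2 + (-0.4243)·2 + 0.5657·(-3) + 0.4243·0 = -3.6770.
u_2 = c_2 + 3.6770·e_1 = (-0.0800, 0.4400, -0.9200, 1.5600).
‖u_2‖ = 1.8655, so e_2 = (-0.0429, 0.2359, -0.4932, 0.8362).

Q = [[-0.5657, -0.0429], [-0.4243, 0.2359], [0.5657, -0.4932], [0.4243, 0.8362]], R = [[7.0711, -3.6770], [0.0000, 1.8655]]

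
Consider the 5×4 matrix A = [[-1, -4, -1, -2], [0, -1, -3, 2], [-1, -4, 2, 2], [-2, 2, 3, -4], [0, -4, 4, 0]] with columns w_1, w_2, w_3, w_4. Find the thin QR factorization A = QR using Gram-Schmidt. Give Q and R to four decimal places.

w_1 = (-1, 0, -1, -2, 0); ‖w_1‖ = 2.4495, so q_1 = (-0.4082, 0.0000, -0.4082, -0.8165, 0.0000).
q_1·w_2 = (-0.4082)·(-4) + 0.0000·(-1) + (-0.4082)·(-4) + (-0.8165)·2 + 0.0000·(-4) = 1.6330.
u_2 = w_2 − 1.6330·q_1 = (-3.3333, -1.0000, -3.3333, 3.3333, -4.0000).
‖u_2‖ = 7.0946, so q_2 = (-0.4698, -0.1410, -0.4698, 0.4698, -0.5638).
q_1·w_3 = (-0.4082)·(-1) + 0.0000·(-3) + (-0.4082)·2 + (-0.8165)·3 + 0.0000·4 = -2.8577; q_2·w_3 = (-0.4698)·(-1) + (-0.1410)·(-3) + (-0.4698)·2 + 0.4698·3 + (-0.5638)·4 = -0.8927.
u_3 = w_3 + 2.8577·q_1 + 0.8927·q_2 = (-2.5861, -3.1258, 0.4139, 1.0861, 3.4967).
‖u_3‖ = 5.4805, so q_3 = (-0.4719, -0.5703, 0.0755, 0.1982, 0.6380).
q_1·w_4 = (-0.4082)·(-2) + 0.0000·2 + (-0.4082)·2 + (-0.8165)·(-4) + 0.0000·0 = 3.2660; q_2·w_4 = (-0.4698)·(-2) + (-0.1410)·2 + (-0.4698)·2 + 0.4698·(-4) + (-0.5638)·0 = -2.1613; q_3·w_4 = (-0.4719)·(-2) + (-0.5703)·2 + 0.0755·2 + 0.1982·(-4) + 0.6380·0 = -0.8386.
u_4 = w_4 − 3.2660·q_1 + 2.1613·q_2 + 0.8386·q_3 = (-2.0778, 1.2171, 2.3812, -0.1517, -0.6835).
‖u_4‖ = 3.4582, so q_4 = (-0.6008, 0.3519, 0.6886, -0.0439, -0.1976).

Q = [[-0.4082, -0.4698, -0.4719, -0.6008], [0.0000, -0.1410, -0.5703, 0.3519], [-0.4082, -0.4698, 0.0755, 0.6886], [-0.8165, 0.4698, 0.1982, -0.0439], [0.0000, -0.5638, 0.6380, -0.1976]], R = [[2.4495, 1.6330, -2.8577, 3.2660], [0.0000, 7.0946, -0.8927, -2.1613], [0.0000, 0.0000, 5.4805, -0.8386], [0.0000, 0.0000, 0.0000, 3.4582]]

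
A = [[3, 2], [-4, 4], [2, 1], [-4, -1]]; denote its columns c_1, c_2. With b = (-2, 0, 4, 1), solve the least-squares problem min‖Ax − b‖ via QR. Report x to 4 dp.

e_1 = c_1/‖c_1‖ = (3, -4, 2, -4)/6.7082 = (0.4472, -0.5963, 0.2981, -0.5963).
r_{12} = e_1·c_2 = -0.5963.
u_2 = c_2 + 0.5963·e_1 = (2.2667, 3.6444, 1.1778, -1.3556).
‖u_2‖ = 4.6524, so e_2 = (0.4872, 0.7834, 0.2532, -0.2914).
Qᵀb = (-0.2981, -0.2532).
Back-substitute: x_2 = -0.2532/4.6524 = -0.0544.
x_1 = (-0.2981 + 0.5963·(-0.0544))/6.7082 = -0.0493.

x = (-0.0493, -0.0544)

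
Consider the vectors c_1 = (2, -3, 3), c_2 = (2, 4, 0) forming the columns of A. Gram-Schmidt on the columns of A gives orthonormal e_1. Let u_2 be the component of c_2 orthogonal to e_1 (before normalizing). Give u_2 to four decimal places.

c_1 = (2, -3, 3); ‖c_1‖ = 4.6904, so e_1 = (0.4264, -0.6396, 0.6396).
e_1·c_2 = 0.4264·2 + (-0.6396)·4 + 0.6396·0 = -1.7056.
u_2 = c_2 + 1.7056·e_1 = (2.7273, 2.9091, 1.0909).

u_2 = (2.7273, 2.9091, 1.0909)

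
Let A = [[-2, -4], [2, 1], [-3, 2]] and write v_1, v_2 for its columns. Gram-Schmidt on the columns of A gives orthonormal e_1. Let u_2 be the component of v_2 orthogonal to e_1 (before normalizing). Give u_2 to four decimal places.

u_2 = (-3.5294, 0.5294, 2.7059)

e_1 = v_1/‖v_1‖ = (-2, 2, -3)/4.1231 = (-0.4851, 0.4851, -0.7276).
r_{12} = e_1·v_2 = 0.9701.
u_2 = v_2 − 0.9701·e_1 = (-3.5294, 0.5294, 2.7059).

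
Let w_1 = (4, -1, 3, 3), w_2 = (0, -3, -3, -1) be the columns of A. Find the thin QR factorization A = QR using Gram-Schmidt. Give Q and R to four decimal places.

Q = [[0.6761, 0.2518], [-0.1690, -0.7974], [0.5071, -0.5456], [0.5071, -0.0560]], R = [[5.9161, -1.5213], [0.0000, 4.0848]]

w_1 = (4, -1, 3, 3); ‖w_1‖ = 5.9161, so q_1 = (0.6761, -0.1690, 0.5071, 0.5071).
q_1·w_2 = 0.6761·0 + (-0.1690)·(-3) + 0.5071·(-3) + 0.5071·(-1) = -1.5213.
u_2 = w_2 + 1.5213·q_1 = (1.0286, -3.2571, -2.2286, -0.2286).
‖u_2‖ = 4.0848, so q_2 = (0.2518, -0.7974, -0.5456, -0.0560).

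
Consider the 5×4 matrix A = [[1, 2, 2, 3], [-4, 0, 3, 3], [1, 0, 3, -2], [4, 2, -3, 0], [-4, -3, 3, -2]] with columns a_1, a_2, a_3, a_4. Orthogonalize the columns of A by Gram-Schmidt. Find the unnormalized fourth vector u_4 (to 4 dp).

u_4 = (0.6015, -0.4638, -0.4411, -0.3088, 0.1951)

e_1 = a_1/‖a_1‖ = (1, -4, 1, 4, -4)/7.0711 = (0.1414, -0.5657, 0.1414, 0.5657, -0.5657).
r_{12} = e_1·a_2 = 3.1113.
u_2 = a_2 − 3.1113·e_1 = (1.5600, 1.7600, -0.4400, 0.2400, -1.2400).
‖u_2‖ = 2.7055, so e_2 = (0.5766, 0.6505, -0.1626, 0.0887, -0.4583).
r_{13} = e_1·a_3 = -4.3841; r_{23} = e_2·a_3 = 0.9758.
u_3 = a_3 + 4.3841·e_1 − 0.9758·e_2 = (2.0574, -0.1148, 3.7787, -0.6066, 0.9672).
‖u_3‖ = 4.4528, so e_3 = (0.4620, -0.0258, 0.8486, -0.1362, 0.2172).
r_{14} = e_1·a_4 = -0.4243; r_{24} = e_2·a_4 = 4.9232; r_{34} = e_3·a_4 = -0.8228.
u_4 = a_4 + 0.4243·e_1 − 4.9232·e_2 + 0.8228·e_3 = (0.6015, -0.4638, -0.4411, -0.3088, 0.1951).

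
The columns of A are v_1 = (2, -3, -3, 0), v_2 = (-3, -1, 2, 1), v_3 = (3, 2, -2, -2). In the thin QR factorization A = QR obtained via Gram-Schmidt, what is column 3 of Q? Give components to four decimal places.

v_1 = (2, -3, -3, 0); ‖v_1‖ = 4.6904, so e_1 = (0.4264, -0.6396, -0.6396, 0.0000).
e_1·v_2 = 0.4264·(-3) + (-0.6396)·(-1) + (-0.6396)·2 + 0.0000·1 = -1.9188.
u_2 = v_2 + 1.9188·e_1 = (-2.1818, -2.2273, 0.7727, 1.0000).
‖u_2‖ = 3.3643, so e_2 = (-0.6485, -0.6620, 0.2297, 0.2972).
e_1·v_3 = 0.4264·3 + (-0.6396)·2 + (-0.6396)·(-2) + 0.0000·(-2) = 1.2792; e_2·v_3 = (-0.6485)·3 + (-0.6620)·2 + 0.2297·(-2) + 0.2972·(-2) = -4.3235.
u_3 = v_3 − 1.2792·e_1 + 4.3235·e_2 = (-0.3494, -0.0442, -0.1888, -0.7149).
‖u_3‖ = 0.8190, so e_3 = (-0.4266, -0.0539, -0.2305, -0.8729).

e_3 = (-0.4266, -0.0539, -0.2305, -0.8729)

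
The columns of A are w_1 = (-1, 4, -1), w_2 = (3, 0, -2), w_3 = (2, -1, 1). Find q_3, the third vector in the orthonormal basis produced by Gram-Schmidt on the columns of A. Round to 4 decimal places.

q_3 = (0.5241, 0.3276, 0.7861)

q_1 = w_1/‖w_1‖ = (-1, 4, -1)/4.2426 = (-0.2357, 0.9428, -0.2357).
r_{12} = q_1·w_2 = -0.2357.
u_2 = w_2 + 0.2357·q_1 = (2.9444, 0.2222, -2.0556).
‖u_2‖ = 3.5978, so q_2 = (0.8184, 0.0618, -0.5713).
r_{13} = q_1·w_3 = -1.6499; r_{23} = q_2·w_3 = 1.0037.
u_3 = w_3 + 1.6499·q_1 − 1.0037·q_2 = (0.7897, 0.4936, 1.1845).
‖u_3‖ = 1.5068, so q_3 = (0.5241, 0.3276, 0.7861).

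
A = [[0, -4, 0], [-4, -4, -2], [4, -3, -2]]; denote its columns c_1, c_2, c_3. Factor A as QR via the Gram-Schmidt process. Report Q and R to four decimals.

Q = [[0.0000, -0.6285, 0.7778], [-0.7071, -0.5500, -0.4444], [0.7071, -0.5500, -0.4444]], R = [[5.6569, 0.7071, 0.0000], [0.0000, 6.3640, 2.1999], [0.0000, 0.0000, 1.7778]]

q_1 = c_1/‖c_1‖ = (0, -4, 4)/5.6569 = (0.0000, -0.7071, 0.7071).
r_{12} = q_1·c_2 = 0.7071.
u_2 = c_2 − 0.7071·q_1 = (-4.0000, -3.5000, -3.5000).
‖u_2‖ = 6.3640, so q_2 = (-0.6285, -0.5500, -0.5500).
r_{13} = q_1·c_3 = 0.0000; r_{23} = q_2·c_3 = 2.1999.
u_3 = c_3 + 0.0000·q_1 − 2.1999·q_2 = (1.3827, -0.7901, -0.7901).
‖u_3‖ = 1.7778, so q_3 = (0.7778, -0.4444, -0.4444).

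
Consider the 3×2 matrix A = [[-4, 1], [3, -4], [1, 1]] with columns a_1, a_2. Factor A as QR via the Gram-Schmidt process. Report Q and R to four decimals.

e_1 = a_1/‖a_1‖ = (-4, 3, 1)/5.0990 = (-0.7845, 0.5883, 0.1961).
r_{12} = e_1·a_2 = -2.9417.
u_2 = a_2 + 2.9417·e_1 = (-1.3077, -2.2692, 1.5769).
‖u_2‖ = 3.0571, so e_2 = (-0.4277, -0.7423, 0.5158).

Q = [[-0.7845, -0.4277], [0.5883, -0.7423], [0.1961, 0.5158]], R = [[5.0990, -2.9417], [0.0000, 3.0571]]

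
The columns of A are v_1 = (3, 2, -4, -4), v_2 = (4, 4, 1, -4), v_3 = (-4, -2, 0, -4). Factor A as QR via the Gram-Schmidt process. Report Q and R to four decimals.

Q = [[0.4472, 0.3644, -0.5922], [0.2981, 0.5032, -0.2096], [-0.5963, 0.7504, 0.2023], [-0.5963, -0.2256, -0.7513]], R = [[6.7082, 4.7703, 0.0000], [0.0000, 5.1229, -1.5616], [0.0000, 0.0000, 5.7932]]

q_1 = v_1/‖v_1‖ = (3, 2, -4, -4)/6.7082 = (0.4472, 0.2981, -0.5963, -0.5963).
r_{12} = q_1·v_2 = 4.7703.
u_2 = v_2 − 4.7703·q_1 = (1.8667, 2.5778, 3.8444, -1.1556).
‖u_2‖ = 5.1229, so q_2 = (0.3644, 0.5032, 0.7504, -0.2256).
r_{13} = q_1·v_3 = 0.0000; r_{23} = q_2·v_3 = -1.5616.
u_3 = v_3 + 0.0000·q_1 + 1.5616·q_2 = (-3.4310, -1.2142, 1.1719, -4.3522).
‖u_3‖ = 5.7932, so q_3 = (-0.5922, -0.2096, 0.2023, -0.7513).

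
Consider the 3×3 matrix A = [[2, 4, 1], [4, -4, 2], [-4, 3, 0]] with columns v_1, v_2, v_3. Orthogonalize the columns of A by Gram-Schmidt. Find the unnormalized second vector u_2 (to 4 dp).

v_1 = (2, 4, -4); ‖v_1‖ = 6.0000, so e_1 = (0.3333, 0.6667, -0.6667).
e_1·v_2 = 0.3333·4 + 0.6667·(-4) + (-0.6667)·3 = -3.3333.
u_2 = v_2 + 3.3333·e_1 = (5.1111, -1.7778, 0.7778).

u_2 = (5.1111, -1.7778, 0.7778)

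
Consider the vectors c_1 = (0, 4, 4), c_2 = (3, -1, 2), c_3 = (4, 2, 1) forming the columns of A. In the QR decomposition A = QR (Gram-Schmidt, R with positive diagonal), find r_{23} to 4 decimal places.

r_{23} = 2.8577

e_1 = c_1/‖c_1‖ = (0, 4, 4)/5.6569 = (0.0000, 0.7071, 0.7071).
r_{12} = e_1·c_2 = 0.7071.
u_2 = c_2 − 0.7071·e_1 = (3.0000, -1.5000, 1.5000).
‖u_2‖ = 3.6742, so e_2 = (0.8165, -0.4082, 0.4082).
r_{23} = e_2·c_3 = 2.8577.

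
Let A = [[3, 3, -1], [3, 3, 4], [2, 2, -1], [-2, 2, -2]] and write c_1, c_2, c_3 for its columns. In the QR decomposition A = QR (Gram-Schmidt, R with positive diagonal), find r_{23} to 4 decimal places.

c_1 = (3, 3, 2, -2); ‖c_1‖ = 5.0990, so q_1 = (0.5883, 0.5883, 0.3922, -0.3922).
q_1·c_2 = 0.5883·3 + 0.5883·3 + 0.3922·2 + (-0.3922)·2 = 3.5301.
u_2 = c_2 − 3.5301·q_1 = (0.9231, 0.9231, 0.6154, 3.3846).
‖u_2‖ = 3.6795, so q_2 = (0.2509, 0.2509, 0.1672, 0.9199).
r_{23} = q_2·c_3 = -1.2544.

r_{23} = -1.2544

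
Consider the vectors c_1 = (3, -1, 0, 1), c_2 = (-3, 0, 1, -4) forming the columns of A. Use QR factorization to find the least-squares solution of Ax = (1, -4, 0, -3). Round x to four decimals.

x = (1.8889, 1.2906)

c_1 = (3, -1, 0, 1); ‖c_1‖ = 3.3166, so e_1 = (0.9045, -0.3015, 0.0000, 0.3015).
e_1·c_2 = 0.9045·(-3) + (-0.3015)·0 + 0.0000·1 + 0.3015·(-4) = -3.9196.
u_2 = c_2 + 3.9196·e_1 = (0.5455, -1.1818, 1.0000, -2.8182).
‖u_2‖ = 3.2613, so e_2 = (0.1672, -0.3624, 0.3066, -0.8641).
Qᵀb = (1.2060, 4.2091).
Back-substitute: x_2 = 4.2091/3.2613 = 1.2906.
x_1 = (1.2060 + 3.9196·1.2906)/3.3166 = 1.8889.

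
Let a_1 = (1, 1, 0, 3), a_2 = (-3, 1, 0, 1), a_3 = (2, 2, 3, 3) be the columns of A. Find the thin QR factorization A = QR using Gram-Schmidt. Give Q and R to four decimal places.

Q = [[0.3015, -0.9358, 0.0626], [0.3015, 0.2752, 0.3131], [0.0000, 0.0000, 0.9393], [0.9045, 0.2202, -0.1252]], R = [[3.3166, 0.3015, 3.9196], [0.0000, 3.3029, -0.6606], [0.0000, 0.0000, 3.1937]]

e_1 = a_1/‖a_1‖ = (1, 1, 0, 3)/3.3166 = (0.3015, 0.3015, 0.0000, 0.9045).
r_{12} = e_1·a_2 = 0.3015.
u_2 = a_2 − 0.3015·e_1 = (-3.0909, 0.9091, 0.0000, 0.7273).
‖u_2‖ = 3.3029, so e_2 = (-0.9358, 0.2752, 0.0000, 0.2202).
r_{13} = e_1·a_3 = 3.9196; r_{23} = e_2·a_3 = -0.6606.
u_3 = a_3 − 3.9196·e_1 + 0.6606·e_2 = (0.2000, 1.0000, 3.0000, -0.4000).
‖u_3‖ = 3.1937, so e_3 = (0.0626, 0.3131, 0.9393, -0.1252).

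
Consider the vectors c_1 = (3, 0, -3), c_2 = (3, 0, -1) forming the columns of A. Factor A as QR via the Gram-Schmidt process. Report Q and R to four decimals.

Q = [[0.7071, 0.7071], [0.0000, 0.0000], [-0.7071, 0.7071]], R = [[4.2426, 2.8284], [0.0000, 1.4142]]

c_1 = (3, 0, -3); ‖c_1‖ = 4.2426, so e_1 = (0.7071, 0.0000, -0.7071).
e_1·c_2 = 0.7071·3 + 0.0000·0 + (-0.7071)·(-1) = 2.8284.
u_2 = c_2 − 2.8284·e_1 = (1.0000, 0.0000, 1.0000).
‖u_2‖ = 1.4142, so e_2 = (0.7071, 0.0000, 0.7071).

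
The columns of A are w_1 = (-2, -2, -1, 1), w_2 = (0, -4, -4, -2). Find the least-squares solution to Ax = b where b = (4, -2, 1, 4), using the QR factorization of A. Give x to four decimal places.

x = (0.0154, -0.1154)

e_1 = w_1/‖w_1‖ = (-2, -2, -1, 1)/3.1623 = (-0.6325, -0.6325, -0.3162, 0.3162).
r_{12} = e_1·w_2 = 3.1623.
u_2 = w_2 − 3.1623·e_1 = (2.0000, -2.0000, -3.0000, -3.0000).
‖u_2‖ = 5.0990, so e_2 = (0.3922, -0.3922, -0.5883, -0.5883).
Qᵀb = (-0.3162, -0.5883).
Back-substitute: x_2 = -0.5883/5.0990 = -0.1154.
x_1 = (-0.3162 − 3.1623·(-0.1154))/3.1623 = 0.0154.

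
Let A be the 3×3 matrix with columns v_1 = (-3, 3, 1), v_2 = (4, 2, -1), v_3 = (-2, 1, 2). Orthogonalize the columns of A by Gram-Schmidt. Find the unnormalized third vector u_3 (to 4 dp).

v_1 = (-3, 3, 1); ‖v_1‖ = 4.3589, so e_1 = (-0.6882, 0.6882, 0.2294).
e_1·v_2 = (-0.6882)·4 + 0.6882·2 + 0.2294·(-1) = -1.6059.
u_2 = v_2 + 1.6059·e_1 = (2.8947, 3.1053, -0.6316).
‖u_2‖ = 4.2920, so e_2 = (0.6745, 0.7235, -0.1472).
e_1·v_3 = (-0.6882)·(-2) + 0.6882·1 + 0.2294·2 = 2.5236; e_2·v_3 = 0.6745·(-2) + 0.7235·1 + (-0.1472)·2 = -0.9197.
u_3 = v_3 − 2.5236·e_1 + 0.9197·e_2 = (0.3571, -0.0714, 1.2857).

u_3 = (0.3571, -0.0714, 1.2857)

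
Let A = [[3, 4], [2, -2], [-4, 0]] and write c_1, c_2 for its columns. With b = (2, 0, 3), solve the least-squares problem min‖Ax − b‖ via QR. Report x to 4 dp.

x = (-0.3566, 0.5426)

c_1 = (3, 2, -4); ‖c_1‖ = 5.3852, so q_1 = (0.5571, 0.3714, -0.7428).
q_1·c_2 = 0.5571·4 + 0.3714·(-2) + (-0.7428)·0 = 1.4856.
u_2 = c_2 − 1.4856·q_1 = (3.1724, -2.5517, 1.1034).
‖u_2‖ = 4.2182, so q_2 = (0.7521, -0.6049, 0.2616).
Qᵀb = (-1.1142, 2.2889).
Back-substitute: x_2 = 2.2889/4.2182 = 0.5426.
x_1 = (-1.1142 − 1.4856·0.5426)/5.3852 = -0.3566.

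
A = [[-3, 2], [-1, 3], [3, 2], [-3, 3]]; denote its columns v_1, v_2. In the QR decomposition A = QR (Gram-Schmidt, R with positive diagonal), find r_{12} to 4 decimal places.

r_{12} = -2.2678

v_1 = (-3, -1, 3, -3); ‖v_1‖ = 5.2915, so q_1 = (-0.5669, -0.1890, 0.5669, -0.5669).
r_{12} = q_1·v_2 = -2.2678.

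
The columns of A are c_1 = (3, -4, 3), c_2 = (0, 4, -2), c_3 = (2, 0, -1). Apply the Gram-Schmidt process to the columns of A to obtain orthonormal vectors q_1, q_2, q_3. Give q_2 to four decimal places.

c_1 = (3, -4, 3); ‖c_1‖ = 5.8310, so q_1 = (0.5145, -0.6860, 0.5145).
q_1·c_2 = 0.5145·0 + (-0.6860)·4 + 0.5145·(-2) = -3.7730.
u_2 = c_2 + 3.7730·q_1 = (1.9412, 1.4118, -0.0588).
‖u_2‖ = 2.4010, so q_2 = (0.8085, 0.5880, -0.0245).

q_2 = (0.8085, 0.5880, -0.0245)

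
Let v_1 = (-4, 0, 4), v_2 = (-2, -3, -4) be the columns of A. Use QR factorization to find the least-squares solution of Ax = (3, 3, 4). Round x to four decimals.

v_1 = (-4, 0, 4); ‖v_1‖ = 5.6569, so q_1 = (-0.7071, 0.0000, 0.7071).
q_1·v_2 = (-0.7071)·(-2) + 0.0000·(-3) + 0.7071·(-4) = -1.4142.
u_2 = v_2 + 1.4142·q_1 = (-3.0000, -3.0000, -3.0000).
‖u_2‖ = 5.1962, so q_2 = (-0.5774, -0.5774, -0.5774).
Qᵀb = (0.7071, -5.7735).
Back-substitute: x_2 = -5.7735/5.1962 = -1.1111.
x_1 = (0.7071 + 1.4142·(-1.1111))/5.6569 = -0.1528.

x = (-0.1528, -1.1111)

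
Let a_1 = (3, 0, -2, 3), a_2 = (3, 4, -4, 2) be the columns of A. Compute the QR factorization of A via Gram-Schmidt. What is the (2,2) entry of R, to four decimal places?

a_1 = (3, 0, -2, 3); ‖a_1‖ = 4.6904, so e_1 = (0.6396, 0.0000, -0.4264, 0.6396).
e_1·a_2 = 0.6396·3 + 0.0000·4 + (-0.4264)·(-4) + 0.6396·2 = 4.9036.
u_2 = a_2 − 4.9036·e_1 = (-0.1364, 4.0000, -1.9091, -1.1364).
r_{22} = ‖u_2‖ = 4.5776.

r_{22} = 4.5776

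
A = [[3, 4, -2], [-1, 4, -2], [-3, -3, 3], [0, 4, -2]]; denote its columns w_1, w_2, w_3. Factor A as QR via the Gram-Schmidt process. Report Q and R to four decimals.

w_1 = (3, -1, -3, 0); ‖w_1‖ = 4.3589, so q_1 = (0.6882, -0.2294, -0.6882, 0.0000).
q_1·w_2 = 0.6882·4 + (-0.2294)·4 + (-0.6882)·(-3) + 0.0000·4 = 3.9001.
u_2 = w_2 − 3.9001·q_1 = (1.3158, 4.8947, -0.3158, 4.0000).
‖u_2‖ = 6.4645, so q_2 = (0.2035, 0.7572, -0.0488, 0.6188).
q_1·w_3 = 0.6882·(-2) + (-0.2294)·(-2) + (-0.6882)·3 + 0.0000·(-2) = -2.9824; q_2·w_3 = 0.2035·(-2) + 0.7572·(-2) + (-0.0488)·3 + 0.6188·(-2) = -3.3055.
u_3 = w_3 + 2.9824·q_1 + 3.3055·q_2 = (0.7254, -0.1814, 0.7859, 0.0453).
‖u_3‖ = 1.0857, so q_3 = (0.6682, -0.1670, 0.7238, 0.0418).

Q = [[0.6882, 0.2035, 0.6682], [-0.2294, 0.7572, -0.1670], [-0.6882, -0.0488, 0.7238], [0.0000, 0.6188, 0.0418]], R = [[4.3589, 3.9001, -2.9824], [0.0000, 6.4645, -3.3055], [0.0000, 0.0000, 1.0857]]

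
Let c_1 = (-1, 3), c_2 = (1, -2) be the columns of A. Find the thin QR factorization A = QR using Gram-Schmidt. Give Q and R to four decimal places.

e_1 = c_1/‖c_1‖ = (-1, 3)/3.1623 = (-0.3162, 0.9487).
r_{12} = e_1·c_2 = -2.2136.
u_2 = c_2 + 2.2136·e_1 = (0.3000, 0.1000).
‖u_2‖ = 0.3162, so e_2 = (0.9487, 0.3162).

Q = [[-0.3162, 0.9487], [0.9487, 0.3162]], R = [[3.1623, -2.2136], [0.0000, 0.3162]]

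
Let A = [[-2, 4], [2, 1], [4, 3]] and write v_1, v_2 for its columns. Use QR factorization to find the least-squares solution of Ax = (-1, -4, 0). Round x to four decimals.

v_1 = (-2, 2, 4); ‖v_1‖ = 4.8990, so e_1 = (-0.4082, 0.4082, 0.8165).
e_1·v_2 = (-0.4082)·4 + 0.4082·1 + 0.8165·3 = 1.2247.
u_2 = v_2 − 1.2247·e_1 = (4.5000, 0.5000, 2.0000).
‖u_2‖ = 4.9497, so e_2 = (0.9091, 0.1010, 0.4041).
Qᵀb = (-1.2247, -1.3132).
Back-substitute: x_2 = -1.3132/4.9497 = -0.2653.
x_1 = (-1.2247 − 1.2247·(-0.2653))/4.8990 = -0.1837.

x = (-0.1837, -0.2653)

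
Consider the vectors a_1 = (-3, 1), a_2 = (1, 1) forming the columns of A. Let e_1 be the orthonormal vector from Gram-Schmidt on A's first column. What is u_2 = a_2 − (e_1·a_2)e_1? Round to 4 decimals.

u_2 = (0.4000, 1.2000)

a_1 = (-3, 1); ‖a_1‖ = 3.1623, so e_1 = (-0.9487, 0.3162).
e_1·a_2 = (-0.9487)·1 + 0.3162·1 = -0.6325.
u_2 = a_2 + 0.6325·e_1 = (0.4000, 1.2000).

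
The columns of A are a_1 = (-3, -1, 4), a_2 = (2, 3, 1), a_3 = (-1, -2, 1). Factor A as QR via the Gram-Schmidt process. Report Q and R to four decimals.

a_1 = (-3, -1, 4); ‖a_1‖ = 5.0990, so q_1 = (-0.5883, -0.1961, 0.7845).
q_1·a_2 = (-0.5883)·2 + (-0.1961)·3 + 0.7845·1 = -0.9806.
u_2 = a_2 + 0.9806·q_1 = (1.4231, 2.8077, 1.7692).
‖u_2‖ = 3.6109, so q_2 = (0.3941, 0.7776, 0.4900).
q_1·a_3 = (-0.5883)·(-1) + (-0.1961)·(-2) + 0.7845·1 = 1.7650; q_2·a_3 = 0.3941·(-1) + 0.7776·(-2) + 0.4900·1 = -1.4593.
u_3 = a_3 − 1.7650·q_1 + 1.4593·q_2 = (0.6136, -0.5192, 0.3304).
‖u_3‖ = 0.8690, so q_3 = (0.7061, -0.5974, 0.3802).

Q = [[-0.5883, 0.3941, 0.7061], [-0.1961, 0.7776, -0.5974], [0.7845, 0.4900, 0.3802]], R = [[5.0990, -0.9806, 1.7650], [0.0000, 3.6109, -1.4593], [0.0000, 0.0000, 0.8690]]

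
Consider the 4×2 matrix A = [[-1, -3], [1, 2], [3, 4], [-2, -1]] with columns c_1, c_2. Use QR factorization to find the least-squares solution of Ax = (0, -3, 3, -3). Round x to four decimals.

c_1 = (-1, 1, 3, -2); ‖c_1‖ = 3.8730, so e_1 = (-0.2582, 0.2582, 0.7746, -0.5164).
e_1·c_2 = (-0.2582)·(-3) + 0.2582·2 + 0.7746·4 + (-0.5164)·(-1) = 4.9058.
u_2 = c_2 − 4.9058·e_1 = (-1.7333, 0.7333, 0.2000, 1.5333).
‖u_2‖ = 2.4358, so e_2 = (-0.7116, 0.3011, 0.0821, 0.6295).
Qᵀb = (3.0984, -2.5453).
Back-substitute: x_2 = -2.5453/2.4358 = -1.0449.
x_1 = (3.0984 − 4.9058·(-1.0449))/3.8730 = 2.1236.

x = (2.1236, -1.0449)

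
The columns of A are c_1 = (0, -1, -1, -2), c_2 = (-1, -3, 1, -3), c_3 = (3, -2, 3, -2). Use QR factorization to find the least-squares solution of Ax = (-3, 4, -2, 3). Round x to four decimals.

x = (-0.6194, -0.1741, -0.9636)

c_1 = (0, -1, -1, -2); ‖c_1‖ = 2.4495, so e_1 = (0.0000, -0.4082, -0.4082, -0.8165).
e_1·c_2 = 0.0000·(-1) + (-0.4082)·(-3) + (-0.4082)·1 + (-0.8165)·(-3) = 3.2660.
u_2 = c_2 − 3.2660·e_1 = (-1.0000, -1.6667, 2.3333, -0.3333).
‖u_2‖ = 3.0551, so e_2 = (-0.3273, -0.5455, 0.7638, -0.1091).
e_1·c_3 = 0.0000·3 + (-0.4082)·(-2) + (-0.4082)·3 + (-0.8165)·(-2) = 1.2247; e_2·c_3 = (-0.3273)·3 + (-0.5455)·(-2) + 0.7638·3 + (-0.1091)·(-2) = 2.6186.
u_3 = c_3 − 1.2247·e_1 − 2.6186·e_2 = (3.8571, -0.0714, 1.5000, -0.7143).
‖u_3‖ = 4.2003, so e_3 = (0.9183, -0.0170, 0.3571, -0.1701).
Qᵀb = (-3.2660, -3.0551, -4.0473).
Back-substitute: x_3 = -4.0473/4.2003 = -0.9636.
x_2 = (-3.0551 − 2.6186·(-0.9636))/3.0551 = -0.1741.
x_1 = (-3.2660 − 3.2660·(-0.1741) − 1.2247·(-0.9636))/2.4495 = -0.6194.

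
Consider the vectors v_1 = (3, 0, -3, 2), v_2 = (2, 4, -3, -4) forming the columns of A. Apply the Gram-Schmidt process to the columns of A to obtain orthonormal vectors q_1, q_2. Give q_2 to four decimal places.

q_2 = (0.1599, 0.6116, -0.3128, -0.7089)

q_1 = v_1/‖v_1‖ = (3, 0, -3, 2)/4.6904 = (0.6396, 0.0000, -0.6396, 0.4264).
r_{12} = q_1·v_2 = 1.4924.
u_2 = v_2 − 1.4924·q_1 = (1.0455, 4.0000, -2.0455, -4.6364).
‖u_2‖ = 6.5401, so q_2 = (0.1599, 0.6116, -0.3128, -0.7089).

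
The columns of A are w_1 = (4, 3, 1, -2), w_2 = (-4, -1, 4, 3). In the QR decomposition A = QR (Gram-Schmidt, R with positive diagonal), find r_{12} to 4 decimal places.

r_{12} = -3.8341

w_1 = (4, 3, 1, -2); ‖w_1‖ = 5.4772, so e_1 = (0.7303, 0.5477, 0.1826, -0.3651).
r_{12} = e_1·w_2 = -3.8341.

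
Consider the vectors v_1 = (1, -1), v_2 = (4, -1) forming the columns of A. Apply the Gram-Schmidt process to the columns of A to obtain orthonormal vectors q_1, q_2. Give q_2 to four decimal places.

v_1 = (1, -1); ‖v_1‖ = 1.4142, so q_1 = (0.7071, -0.7071).
q_1·v_2 = 0.7071·4 + (-0.7071)·(-1) = 3.5355.
u_2 = v_2 − 3.5355·q_1 = (1.5000, 1.5000).
‖u_2‖ = 2.1213, so q_2 = (0.7071, 0.7071).

q_2 = (0.7071, 0.7071)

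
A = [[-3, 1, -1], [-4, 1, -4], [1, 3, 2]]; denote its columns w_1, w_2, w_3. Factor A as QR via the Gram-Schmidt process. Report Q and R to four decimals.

w_1 = (-3, -4, 1); ‖w_1‖ = 5.0990, so e_1 = (-0.5883, -0.7845, 0.1961).
e_1·w_2 = (-0.5883)·1 + (-0.7845)·1 + 0.1961·3 = -0.7845.
u_2 = w_2 + 0.7845·e_1 = (0.5385, 0.3846, 3.1538).
‖u_2‖ = 3.2225, so e_2 = (0.1671, 0.1194, 0.9787).
e_1·w_3 = (-0.5883)·(-1) + (-0.7845)·(-4) + 0.1961·2 = 4.1184; e_2·w_3 = 0.1671·(-1) + 0.1194·(-4) + 0.9787·2 = 1.3129.
u_3 = w_3 − 4.1184·e_1 − 1.3129·e_2 = (1.2037, -0.9259, -0.0926).
‖u_3‖ = 1.5215, so e_3 = (0.7912, -0.6086, -0.0609).

Q = [[-0.5883, 0.1671, 0.7912], [-0.7845, 0.1194, -0.6086], [0.1961, 0.9787, -0.0609]], R = [[5.0990, -0.7845, 4.1184], [0.0000, 3.2225, 1.3129], [0.0000, 0.0000, 1.5215]]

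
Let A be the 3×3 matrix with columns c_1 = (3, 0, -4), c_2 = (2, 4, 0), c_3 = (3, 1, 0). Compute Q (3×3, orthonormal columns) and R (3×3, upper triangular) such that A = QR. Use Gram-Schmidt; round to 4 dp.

c_1 = (3, 0, -4); ‖c_1‖ = 5.0000, so e_1 = (0.6000, 0.0000, -0.8000).
e_1·c_2 = 0.6000·2 + 0.0000·4 + (-0.8000)·0 = 1.2000.
u_2 = c_2 − 1.2000·e_1 = (1.2800, 4.0000, 0.9600).
‖u_2‖ = 4.3081, so e_2 = (0.2971, 0.9285, 0.2228).
e_1·c_3 = 0.6000·3 + 0.0000·1 + (-0.8000)·0 = 1.8000; e_2·c_3 = 0.2971·3 + 0.9285·1 + 0.2228·0 = 1.8198.
u_3 = c_3 − 1.8000·e_1 − 1.8198·e_2 = (1.3793, -0.6897, 1.0345).
‖u_3‖ = 1.8570, so e_3 = (0.7428, -0.3714, 0.5571).

Q = [[0.6000, 0.2971, 0.7428], [0.0000, 0.9285, -0.3714], [-0.8000, 0.2228, 0.5571]], R = [[5.0000, 1.2000, 1.8000], [0.0000, 4.3081, 1.8198], [0.0000, 0.0000, 1.8570]]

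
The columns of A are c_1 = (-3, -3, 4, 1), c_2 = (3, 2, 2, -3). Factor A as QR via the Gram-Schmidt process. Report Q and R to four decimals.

Q = [[-0.5071, 0.4454], [-0.5071, 0.2376], [0.6761, 0.6533], [0.1690, -0.5642]], R = [[5.9161, -1.6903], [0.0000, 4.8107]]

c_1 = (-3, -3, 4, 1); ‖c_1‖ = 5.9161, so e_1 = (-0.5071, -0.5071, 0.6761, 0.1690).
e_1·c_2 = (-0.5071)·3 + (-0.5071)·2 + 0.6761·2 + 0.1690·(-3) = -1.6903.
u_2 = c_2 + 1.6903·e_1 = (2.1429, 1.1429, 3.1429, -2.7143).
‖u_2‖ = 4.8107, so e_2 = (0.4454, 0.2376, 0.6533, -0.5642).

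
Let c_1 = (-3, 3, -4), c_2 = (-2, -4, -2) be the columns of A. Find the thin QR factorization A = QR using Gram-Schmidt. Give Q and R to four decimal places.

e_1 = c_1/‖c_1‖ = (-3, 3, -4)/5.8310 = (-0.5145, 0.5145, -0.6860).
r_{12} = e_1·c_2 = 0.3430.
u_2 = c_2 − 0.3430·e_1 = (-1.8235, -4.1765, -1.7647).
‖u_2‖ = 4.8870, so e_2 = (-0.3731, -0.8546, -0.3611).

Q = [[-0.5145, -0.3731], [0.5145, -0.8546], [-0.6860, -0.3611]], R = [[5.8310, 0.3430], [0.0000, 4.8870]]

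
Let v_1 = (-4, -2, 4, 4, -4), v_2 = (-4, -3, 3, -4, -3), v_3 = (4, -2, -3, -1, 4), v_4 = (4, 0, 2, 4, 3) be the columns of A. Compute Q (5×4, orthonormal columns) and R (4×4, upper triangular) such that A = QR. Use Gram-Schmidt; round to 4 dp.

e_1 = v_1/‖v_1‖ = (-4, -2, 4, 4, -4)/8.2462 = (-0.4851, -0.2425, 0.4851, 0.4851, -0.4851).
r_{12} = e_1·v_2 = 3.6380.
u_2 = v_2 − 3.6380·e_1 = (-2.2353, -2.1176, 1.2353, -5.7647, -1.2353).
‖u_2‖ = 6.7650, so e_2 = (-0.3304, -0.3130, 0.1826, -0.8521, -0.1826).
r_{13} = e_1·v_3 = -5.3358; r_{23} = e_2·v_3 = -1.1217.
u_3 = v_3 + 5.3358·e_1 + 1.1217·e_2 = (1.0411, -3.6452, -0.2069, 0.6324, 1.2069).
‖u_3‖ = 4.0338, so e_3 = (0.2581, -0.9037, -0.0513, 0.1568, 0.2992).
r_{14} = e_1·v_4 = -0.4851; r_{24} = e_2·v_4 = -4.9129; r_{34} = e_3·v_4 = 2.4545.
u_4 = v_4 + 0.4851·e_1 + 4.9129·e_2 − 2.4545·e_3 = (1.5079, 0.5626, 3.2583, -0.3360, 1.1332).
‖u_4‖ = 3.8215, so e_4 = (0.3946, 0.1472, 0.8526, -0.0879, 0.2965).

Q = [[-0.4851, -0.3304, 0.2581, 0.3946], [-0.2425, -0.3130, -0.9037, 0.1472], [0.4851, 0.1826, -0.0513, 0.8526], [0.4851, -0.8521, 0.1568, -0.0879], [-0.4851, -0.1826, 0.2992, 0.2965]], R = [[8.2462, 3.6380, -5.3358, -0.4851], [0.0000, 6.7650, -1.1217, -4.9129], [0.0000, 0.0000, 4.0338, 2.4545], [0.0000, 0.0000, 0.0000, 3.8215]]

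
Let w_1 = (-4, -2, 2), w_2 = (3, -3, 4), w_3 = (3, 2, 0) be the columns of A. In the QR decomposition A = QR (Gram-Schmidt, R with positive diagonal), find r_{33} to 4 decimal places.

w_1 = (-4, -2, 2); ‖w_1‖ = 4.8990, so q_1 = (-0.8165, -0.4082, 0.4082).
q_1·w_2 = (-0.8165)·3 + (-0.4082)·(-3) + 0.4082·4 = 0.4082.
u_2 = w_2 − 0.4082·q_1 = (3.3333, -2.8333, 3.8333).
‖u_2‖ = 5.8166, so q_2 = (0.5731, -0.4871, 0.6590).
q_1·w_3 = (-0.8165)·3 + (-0.4082)·2 + 0.4082·0 = -3.2660; q_2·w_3 = 0.5731·3 + (-0.4871)·2 + 0.6590·0 = 0.7450.
u_3 = w_3 + 3.2660·q_1 − 0.7450·q_2 = (-0.0936, 1.0296, 0.8424).
r_{33} = ‖u_3‖ = 1.3335.

r_{33} = 1.3335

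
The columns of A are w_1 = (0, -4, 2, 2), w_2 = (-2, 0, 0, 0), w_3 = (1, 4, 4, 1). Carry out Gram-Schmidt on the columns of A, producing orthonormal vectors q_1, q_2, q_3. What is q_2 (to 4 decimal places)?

q_2 = (-1.0000, 0.0000, 0.0000, 0.0000)

w_1 = (0, -4, 2, 2); ‖w_1‖ = 4.8990, so q_1 = (0.0000, -0.8165, 0.4082, 0.4082).
q_1·w_2 = 0.0000·(-2) + (-0.8165)·0 + 0.4082·0 + 0.4082·0 = 0.0000.
u_2 = w_2 + 0.0000·q_1 = (-2.0000, 0.0000, 0.0000, 0.0000).
‖u_2‖ = 2.0000, so q_2 = (-1.0000, 0.0000, 0.0000, 0.0000).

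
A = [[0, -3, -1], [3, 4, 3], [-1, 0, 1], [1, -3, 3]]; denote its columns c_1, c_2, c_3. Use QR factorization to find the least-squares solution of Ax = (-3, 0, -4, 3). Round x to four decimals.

x = (0.7675, -0.2104, 0.0410)

e_1 = c_1/‖c_1‖ = (0, 3, -1, 1)/3.3166 = (0.0000, 0.9045, -0.3015, 0.3015).
r_{12} = e_1·c_2 = 2.7136.
u_2 = c_2 − 2.7136·e_1 = (-3.0000, 1.5455, 0.8182, -3.8182).
‖u_2‖ = 5.1610, so e_2 = (-0.5813, 0.2994, 0.1585, -0.7398).
r_{13} = e_1·c_3 = 3.3166; r_{23} = e_2·c_3 = -0.5813.
u_3 = c_3 − 3.3166·e_1 + 0.5813·e_2 = (-1.3379, 0.1741, 2.0922, 1.5700).
‖u_3‖ = 2.9431, so e_3 = (-0.4546, 0.0591, 0.7109, 0.5334).
Qᵀb = (2.1106, -1.1097, 0.1206).
Back-substitute: x_3 = 0.1206/2.9431 = 0.0410.
x_2 = (-1.1097 + 0.5813·0.0410)/5.1610 = -0.2104.
x_1 = (2.1106 − 2.7136·(-0.2104) − 3.3166·0.0410)/3.3166 = 0.7675.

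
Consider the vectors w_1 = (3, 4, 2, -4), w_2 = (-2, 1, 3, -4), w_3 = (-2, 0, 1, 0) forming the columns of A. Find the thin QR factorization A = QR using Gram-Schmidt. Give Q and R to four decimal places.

Q = [[0.4472, -0.7255, -0.3483], [0.5963, -0.1693, 0.6807], [0.2981, 0.4595, 0.3008], [-0.5963, -0.4837, 0.5699]], R = [[6.7082, 2.9814, -0.5963], [0.0000, 4.5947, 1.9104], [0.0000, 0.0000, 0.9974]]

q_1 = w_1/‖w_1‖ = (3, 4, 2, -4)/6.7082 = (0.4472, 0.5963, 0.2981, -0.5963).
r_{12} = q_1·w_2 = 2.9814.
u_2 = w_2 − 2.9814·q_1 = (-3.3333, -0.7778, 2.1111, -2.2222).
‖u_2‖ = 4.5947, so q_2 = (-0.7255, -0.1693, 0.4595, -0.4837).
r_{13} = q_1·w_3 = -0.5963; r_{23} = q_2·w_3 = 1.9104.
u_3 = w_3 + 0.5963·q_1 − 1.9104·q_2 = (-0.3474, 0.6789, 0.3000, 0.5684).
‖u_3‖ = 0.9974, so q_3 = (-0.3483, 0.6807, 0.3008, 0.5699).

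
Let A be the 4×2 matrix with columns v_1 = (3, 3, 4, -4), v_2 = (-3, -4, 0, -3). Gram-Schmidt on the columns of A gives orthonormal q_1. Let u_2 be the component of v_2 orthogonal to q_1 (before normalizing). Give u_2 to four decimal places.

u_2 = (-2.4600, -3.4600, 0.7200, -3.7200)

v_1 = (3, 3, 4, -4); ‖v_1‖ = 7.0711, so q_1 = (0.4243, 0.4243, 0.5657, -0.5657).
q_1·v_2 = 0.4243·(-3) + 0.4243·(-4) + 0.5657·0 + (-0.5657)·(-3) = -1.2728.
u_2 = v_2 + 1.2728·q_1 = (-2.4600, -3.4600, 0.7200, -3.7200).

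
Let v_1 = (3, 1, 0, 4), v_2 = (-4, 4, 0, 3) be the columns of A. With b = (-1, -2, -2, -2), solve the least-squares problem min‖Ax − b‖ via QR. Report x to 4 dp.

x = (-0.4695, -0.1981)

v_1 = (3, 1, 0, 4); ‖v_1‖ = 5.0990, so e_1 = (0.5883, 0.1961, 0.0000, 0.7845).
e_1·v_2 = 0.5883·(-4) + 0.1961·4 + 0.0000·0 + 0.7845·3 = 0.7845.
u_2 = v_2 − 0.7845·e_1 = (-4.4615, 3.8462, 0.0000, 2.3846).
‖u_2‖ = 6.3549, so e_2 = (-0.7021, 0.6052, 0.0000, 0.3752).
Qᵀb = (-2.5495, -1.2589).
Back-substitute: x_2 = -1.2589/6.3549 = -0.1981.
x_1 = (-2.5495 − 0.7845·(-0.1981))/5.0990 = -0.4695.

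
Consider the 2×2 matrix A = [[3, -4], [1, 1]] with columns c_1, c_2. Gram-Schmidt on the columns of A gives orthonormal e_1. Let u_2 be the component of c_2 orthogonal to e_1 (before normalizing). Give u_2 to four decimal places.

c_1 = (3, 1); ‖c_1‖ = 3.1623, so e_1 = (0.9487, 0.3162).
e_1·c_2 = 0.9487·(-4) + 0.3162·1 = -3.4785.
u_2 = c_2 + 3.4785·e_1 = (-0.7000, 2.1000).

u_2 = (-0.7000, 2.1000)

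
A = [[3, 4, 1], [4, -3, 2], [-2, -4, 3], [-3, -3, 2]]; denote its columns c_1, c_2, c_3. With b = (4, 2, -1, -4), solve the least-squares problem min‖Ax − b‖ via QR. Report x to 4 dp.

c_1 = (3, 4, -2, -3); ‖c_1‖ = 6.1644, so e_1 = (0.4867, 0.6489, -0.3244, -0.4867).
e_1·c_2 = 0.4867·4 + 0.6489·(-3) + (-0.3244)·(-4) + (-0.4867)·(-3) = 2.7578.
u_2 = c_2 − 2.7578·e_1 = (2.6579, -4.7895, -3.1053, -1.6579).
‖u_2‖ = 6.5111, so e_2 = (0.4082, -0.7356, -0.4769, -0.2546).
e_1·c_3 = 0.4867·1 + 0.6489·2 + (-0.3244)·3 + (-0.4867)·2 = -0.1622; e_2·c_3 = 0.4082·1 + (-0.7356)·2 + (-0.4769)·3 + (-0.2546)·2 = -3.0030.
u_3 = c_3 + 0.1622·e_1 + 3.0030·e_2 = (2.3048, -0.1037, 1.5152, 1.1564).
‖u_3‖ = 2.9926, so e_3 = (0.7701, -0.0346, 0.5063, 0.3864).
Qᵀb = (5.5155, 1.6571, 0.9593).
Back-substitute: x_3 = 0.9593/2.9926 = 0.3206.
x_2 = (1.6571 + 3.0030·0.3206)/6.5111 = 0.4023.
x_1 = (5.5155 − 2.7578·0.4023 + 0.1622·0.3206)/6.1644 = 0.7232.

x = (0.7232, 0.4023, 0.3206)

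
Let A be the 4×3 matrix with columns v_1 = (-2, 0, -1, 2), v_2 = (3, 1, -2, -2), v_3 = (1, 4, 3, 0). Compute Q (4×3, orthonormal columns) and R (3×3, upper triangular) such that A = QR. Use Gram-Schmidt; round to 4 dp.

Q = [[-0.6667, 0.3704, 0.0586], [0.0000, 0.3030, 0.9175], [-0.3333, -0.8755, 0.3253], [0.6667, -0.0673, 0.2212]], R = [[3.0000, -2.6667, -1.6667], [0.0000, 3.2998, -1.0438], [0.0000, 0.0000, 4.7045]]

v_1 = (-2, 0, -1, 2); ‖v_1‖ = 3.0000, so e_1 = (-0.6667, 0.0000, -0.3333, 0.6667).
e_1·v_2 = (-0.6667)·3 + 0.0000·1 + (-0.3333)·(-2) + 0.6667·(-2) = -2.6667.
u_2 = v_2 + 2.6667·e_1 = (1.2222, 1.0000, -2.8889, -0.2222).
‖u_2‖ = 3.2998, so e_2 = (0.3704, 0.3030, -0.8755, -0.0673).
e_1·v_3 = (-0.6667)·1 + 0.0000·4 + (-0.3333)·3 + 0.6667·0 = -1.6667; e_2·v_3 = 0.3704·1 + 0.3030·4 + (-0.8755)·3 + (-0.0673)·0 = -1.0438.
u_3 = v_3 + 1.6667·e_1 + 1.0438·e_2 = (0.2755, 4.3163, 1.5306, 1.0408).
‖u_3‖ = 4.7045, so e_3 = (0.0586, 0.9175, 0.3253, 0.2212).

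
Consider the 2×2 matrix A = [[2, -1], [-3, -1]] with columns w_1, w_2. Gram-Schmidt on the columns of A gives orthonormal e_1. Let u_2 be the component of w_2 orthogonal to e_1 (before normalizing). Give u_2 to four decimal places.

u_2 = (-1.1538, -0.7692)

e_1 = w_1/‖w_1‖ = (2, -3)/3.6056 = (0.5547, -0.8321).
r_{12} = e_1·w_2 = 0.2774.
u_2 = w_2 − 0.2774·e_1 = (-1.1538, -0.7692).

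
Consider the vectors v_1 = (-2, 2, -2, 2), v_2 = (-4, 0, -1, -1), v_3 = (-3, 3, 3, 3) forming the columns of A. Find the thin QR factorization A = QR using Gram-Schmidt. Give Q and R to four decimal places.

v_1 = (-2, 2, -2, 2); ‖v_1‖ = 4.0000, so q_1 = (-0.5000, 0.5000, -0.5000, 0.5000).
q_1·v_2 = (-0.5000)·(-4) + 0.5000·0 + (-0.5000)·(-1) + 0.5000·(-1) = 2.0000.
u_2 = v_2 − 2.0000·q_1 = (-3.0000, -1.0000, 0.0000, -2.0000).
‖u_2‖ = 3.7417, so q_2 = (-0.8018, -0.2673, 0.0000, -0.5345).
q_1·v_3 = (-0.5000)·(-3) + 0.5000·3 + (-0.5000)·3 + 0.5000·3 = 3.0000; q_2·v_3 = (-0.8018)·(-3) + (-0.2673)·3 + 0.0000·3 + (-0.5345)·3 = 0.0000.
u_3 = v_3 − 3.0000·q_1 + 0.0000·q_2 = (-1.5000, 1.5000, 4.5000, 1.5000).
‖u_3‖ = 5.1962, so q_3 = (-0.2887, 0.2887, 0.8660, 0.2887).

Q = [[-0.5000, -0.8018, -0.2887], [0.5000, -0.2673, 0.2887], [-0.5000, 0.0000, 0.8660], [0.5000, -0.5345, 0.2887]], R = [[4.0000, 2.0000, 3.0000], [0.0000, 3.7417, 0.0000], [0.0000, 0.0000, 5.1962]]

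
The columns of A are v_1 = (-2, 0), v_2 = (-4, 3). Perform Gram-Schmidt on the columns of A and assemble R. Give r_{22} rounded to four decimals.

v_1 = (-2, 0); ‖v_1‖ = 2.0000, so q_1 = (-1.0000, 0.0000).
q_1·v_2 = (-1.0000)·(-4) + 0.0000·3 = 4.0000.
u_2 = v_2 − 4.0000·q_1 = (0.0000, 3.0000).
r_{22} = ‖u_2‖ = 3.0000.

r_{22} = 3.0000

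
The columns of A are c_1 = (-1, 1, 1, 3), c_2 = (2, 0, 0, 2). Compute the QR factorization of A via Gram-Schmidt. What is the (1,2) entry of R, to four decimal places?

r_{12} = 1.1547

q_1 = c_1/‖c_1‖ = (-1, 1, 1, 3)/3.4641 = (-0.2887, 0.2887, 0.2887, 0.8660).
r_{12} = q_1·c_2 = 1.1547.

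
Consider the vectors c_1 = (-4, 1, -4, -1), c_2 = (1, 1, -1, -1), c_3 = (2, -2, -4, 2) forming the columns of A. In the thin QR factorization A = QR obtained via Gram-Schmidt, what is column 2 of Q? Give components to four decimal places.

q_2 = (0.6269, 0.4777, -0.3881, -0.4777)

c_1 = (-4, 1, -4, -1); ‖c_1‖ = 5.8310, so q_1 = (-0.6860, 0.1715, -0.6860, -0.1715).
q_1·c_2 = (-0.6860)·1 + 0.1715·1 + (-0.6860)·(-1) + (-0.1715)·(-1) = 0.3430.
u_2 = c_2 − 0.3430·q_1 = (1.2353, 0.9412, -0.7647, -0.9412).
‖u_2‖ = 1.9704, so q_2 = (0.6269, 0.4777, -0.3881, -0.4777).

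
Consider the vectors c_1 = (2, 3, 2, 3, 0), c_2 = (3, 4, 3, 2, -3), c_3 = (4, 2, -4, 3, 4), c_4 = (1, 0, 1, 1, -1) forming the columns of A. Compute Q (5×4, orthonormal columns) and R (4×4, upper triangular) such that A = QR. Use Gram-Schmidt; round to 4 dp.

q_1 = c_1/‖c_1‖ = (2, 3, 2, 3, 0)/5.0990 = (0.3922, 0.5883, 0.3922, 0.5883, 0.0000).
r_{12} = q_1·c_2 = 5.8835.
u_2 = c_2 − 5.8835·q_1 = (0.6923, 0.5385, 0.6923, -1.4615, -3.0000).
‖u_2‖ = 3.5192, so q_2 = (0.1967, 0.1530, 0.1967, -0.4153, -0.8525).
r_{13} = q_1·c_3 = 2.9417; r_{23} = q_2·c_3 = -4.3498.
u_3 = c_3 − 2.9417·q_1 + 4.3498·q_2 = (3.7019, 0.9348, -4.2981, -0.5373, 0.2919).
‖u_3‖ = 5.7815, so q_3 = (0.6403, 0.1617, -0.7434, -0.0929, 0.0505).
r_{14} = q_1·c_4 = 1.3728; r_{24} = q_2·c_4 = 0.8306; r_{34} = q_3·c_4 = -0.2466.
u_4 = c_4 − 1.3728·q_1 − 0.8306·q_2 + 0.2466·q_3 = (0.4560, -0.8949, 0.1148, 0.5144, -0.2795).
‖u_4‖ = 1.1682, so q_4 = (0.3904, -0.7661, 0.0983, 0.4403, -0.2392).

Q = [[0.3922, 0.1967, 0.6403, 0.3904], [0.5883, 0.1530, 0.1617, -0.7661], [0.3922, 0.1967, -0.7434, 0.0983], [0.5883, -0.4153, -0.0929, 0.4403], [0.0000, -0.8525, 0.0505, -0.2392]], R = [[5.0990, 5.8835, 2.9417, 1.3728], [0.0000, 3.5192, -4.3498, 0.8306], [0.0000, 0.0000, 5.7815, -0.2466], [0.0000, 0.0000, 0.0000, 1.1682]]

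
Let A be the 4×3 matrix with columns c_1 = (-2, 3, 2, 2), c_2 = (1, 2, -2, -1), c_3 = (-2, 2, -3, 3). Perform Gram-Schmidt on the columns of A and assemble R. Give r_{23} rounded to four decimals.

c_1 = (-2, 3, 2, 2); ‖c_1‖ = 4.5826, so e_1 = (-0.4364, 0.6547, 0.4364, 0.4364).
e_1·c_2 = (-0.4364)·1 + 0.6547·2 + 0.4364·(-2) + 0.4364·(-1) = -0.4364.
u_2 = c_2 + 0.4364·e_1 = (0.8095, 2.2857, -1.8095, -0.8095).
‖u_2‖ = 3.1320, so e_2 = (0.2585, 0.7298, -0.5778, -0.2585).
r_{23} = e_2·c_3 = 1.9005.

r_{23} = 1.9005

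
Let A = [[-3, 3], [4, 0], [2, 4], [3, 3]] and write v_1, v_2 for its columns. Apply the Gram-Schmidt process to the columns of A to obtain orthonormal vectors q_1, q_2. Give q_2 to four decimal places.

q_2 = (0.6388, -0.1481, 0.6296, 0.4166)

v_1 = (-3, 4, 2, 3); ‖v_1‖ = 6.1644, so q_1 = (-0.4867, 0.6489, 0.3244, 0.4867).
q_1·v_2 = (-0.4867)·3 + 0.6489·0 + 0.3244·4 + 0.4867·3 = 1.2978.
u_2 = v_2 − 1.2978·q_1 = (3.6316, -0.8421, 3.5789, 2.3684).
‖u_2‖ = 5.6847, so q_2 = (0.6388, -0.1481, 0.6296, 0.4166).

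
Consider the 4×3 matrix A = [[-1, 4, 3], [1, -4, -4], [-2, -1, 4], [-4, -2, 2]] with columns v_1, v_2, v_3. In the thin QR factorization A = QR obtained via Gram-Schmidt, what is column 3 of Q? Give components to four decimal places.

v_1 = (-1, 1, -2, -4); ‖v_1‖ = 4.6904, so q_1 = (-0.2132, 0.2132, -0.4264, -0.8528).
q_1·v_2 = (-0.2132)·4 + 0.2132·(-4) + (-0.4264)·(-1) + (-0.8528)·(-2) = 0.4264.
u_2 = v_2 − 0.4264·q_1 = (4.0909, -4.0909, -0.8182, -1.6364).
‖u_2‖ = 6.0678, so q_2 = (0.6742, -0.6742, -0.1348, -0.2697).
q_1·v_3 = (-0.2132)·3 + 0.2132·(-4) + (-0.4264)·4 + (-0.8528)·2 = -4.9036; q_2·v_3 = 0.6742·3 + (-0.6742)·(-4) + (-0.1348)·4 + (-0.2697)·2 = 3.6407.
u_3 = v_3 + 4.9036·q_1 − 3.6407·q_2 = (-0.5000, -0.5000, 2.4000, -1.2000).
‖u_3‖ = 2.7749, so q_3 = (-0.1802, -0.1802, 0.8649, -0.4324).

q_3 = (-0.1802, -0.1802, 0.8649, -0.4324)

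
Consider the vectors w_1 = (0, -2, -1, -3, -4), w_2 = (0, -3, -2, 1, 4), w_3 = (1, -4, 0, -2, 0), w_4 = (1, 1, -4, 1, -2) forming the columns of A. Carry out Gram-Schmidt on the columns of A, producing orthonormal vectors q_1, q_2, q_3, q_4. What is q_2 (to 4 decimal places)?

q_2 = (0.0000, -0.7326, -0.4644, -0.0196, 0.4971)

w_1 = (0, -2, -1, -3, -4); ‖w_1‖ = 5.4772, so q_1 = (0.0000, -0.3651, -0.1826, -0.5477, -0.7303).
q_1·w_2 = 0.0000·0 + (-0.3651)·(-3) + (-0.1826)·(-2) + (-0.5477)·1 + (-0.7303)·4 = -2.0083.
u_2 = w_2 + 2.0083·q_1 = (0.0000, -3.7333, -2.3667, -0.1000, 2.5333).
‖u_2‖ = 5.0957, so q_2 = (0.0000, -0.7326, -0.4644, -0.0196, 0.4971).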